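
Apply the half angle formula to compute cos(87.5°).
cos(87.5°) = √((1 + cos 175°)/2) = 0.04362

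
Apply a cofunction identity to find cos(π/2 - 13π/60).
cos(π/2 - 13π/60) = sin(13π/60) = 0.6293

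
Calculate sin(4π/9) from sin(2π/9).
sin(4π/9) = 2 sin 2π/9 cos 2π/9 = 0.9848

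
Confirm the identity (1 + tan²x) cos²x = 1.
LHS = sec²x · cos²x = (1/cos²x) · cos²x = 1 = RHS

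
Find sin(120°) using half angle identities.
sin(120°) = √((1 - cos 240°)/2) = √3/2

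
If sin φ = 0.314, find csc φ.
csc φ = 1/sin φ = 3.185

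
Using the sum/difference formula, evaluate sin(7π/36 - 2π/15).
sin(7π/36 - 2π/15) = sin 7π/36 cos 2π/15 - cos 7π/36 sin 2π/15 = 0.1908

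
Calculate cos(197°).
cos(197°) = -0.9563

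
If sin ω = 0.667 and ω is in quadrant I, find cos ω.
cos ω = 0.7451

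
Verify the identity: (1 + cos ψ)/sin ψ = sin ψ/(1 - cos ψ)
RHS = sin ψ(1 + cos ψ) / ((1 - cos ψ)(1 + cos ψ)) = sin ψ(1 + cos ψ) / (1 - cos²ψ) = sin ψ(1 + cos ψ) / sin²ψ = (1 + cos ψ)/sin ψ = LHS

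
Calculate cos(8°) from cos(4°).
cos(8°) = cos²4° - sin²4° = 0.9903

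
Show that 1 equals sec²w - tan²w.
RHS = 1/cos²w - sin²w/cos²w = (1 - sin²w)/cos²w = cos²w/cos²w = 1 = LHS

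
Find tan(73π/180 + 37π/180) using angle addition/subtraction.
tan(73π/180 + 37π/180) = (tan 73π/180 + tan 37π/180)/(1 - tan 73π/180 tan 37π/180) = -2.747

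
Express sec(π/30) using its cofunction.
sec(π/30) = csc(π/2 - π/30) = csc(7π/15)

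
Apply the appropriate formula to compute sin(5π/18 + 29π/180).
sin(5π/18 + 29π/180) = sin 5π/18 cos 29π/180 + cos 5π/18 sin 29π/180 = 0.9816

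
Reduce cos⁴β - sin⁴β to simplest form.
cos⁴β - sin⁴β = cos(2β) (using Factoring + double angle)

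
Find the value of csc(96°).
csc(96°) = 1.006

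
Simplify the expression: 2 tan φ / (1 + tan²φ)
2 tan φ / (1 + tan²φ) = sin(2φ) (using Double angle)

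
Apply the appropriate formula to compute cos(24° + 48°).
cos(24° + 48°) = cos 24° cos 48° - sin 24° sin 48° = 0.309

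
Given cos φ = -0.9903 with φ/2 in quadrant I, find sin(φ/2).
sin(φ/2) = ±√((1 - cos φ)/2); positive since φ/2 ∈ QI, so sin(φ/2) = 0.9976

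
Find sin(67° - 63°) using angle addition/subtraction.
sin(67° - 63°) = sin 67° cos 63° - cos 67° sin 63° = 0.06976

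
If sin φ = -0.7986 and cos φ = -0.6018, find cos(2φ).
cos(2φ) = cos²φ - sin²φ = -0.2756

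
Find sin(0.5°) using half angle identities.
sin(0.5°) = √((1 - cos 1°)/2) = 0.008727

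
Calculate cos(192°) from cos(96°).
cos(192°) = cos²96° - sin²96° = -0.9781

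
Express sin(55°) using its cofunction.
sin(55°) = cos(90° - 55°) = cos(35°)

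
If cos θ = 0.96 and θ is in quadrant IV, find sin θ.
sin θ = -0.28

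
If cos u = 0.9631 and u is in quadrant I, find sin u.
sin u = 0.2691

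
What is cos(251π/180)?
cos(251π/180) = -0.3256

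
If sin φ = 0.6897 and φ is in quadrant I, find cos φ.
cos φ = 0.7241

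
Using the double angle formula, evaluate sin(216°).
sin(216°) = 2 sin 108° cos 108° = -0.5878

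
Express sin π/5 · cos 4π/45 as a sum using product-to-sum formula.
sin π/5 cos 4π/45 = (1/2)[sin(π/5+4π/45) + sin(π/5-4π/45)]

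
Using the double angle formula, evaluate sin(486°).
sin(486°) = 2 sin 243° cos 243° = 0.809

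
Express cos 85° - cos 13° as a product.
cos 85° - cos 13° = -2 sin(49°) sin(36°)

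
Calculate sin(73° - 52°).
sin(73° - 52°) = sin 73° cos 52° - cos 73° sin 52° = 0.3584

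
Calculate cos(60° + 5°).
cos(60° + 5°) = cos 60° cos 5° - sin 60° sin 5° = 0.4226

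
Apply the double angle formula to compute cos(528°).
cos(528°) = cos²264° - sin²264° = -0.9781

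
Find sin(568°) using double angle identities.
sin(568°) = 2 sin 284° cos 284° = -0.4695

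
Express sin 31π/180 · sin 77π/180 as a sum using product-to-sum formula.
sin 31π/180 sin 77π/180 = (1/2)[cos(31π/180-77π/180) - cos(31π/180+77π/180)]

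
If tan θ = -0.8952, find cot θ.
cot θ = 1/tan θ = -1.117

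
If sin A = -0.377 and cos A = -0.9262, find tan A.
tan A = sin A / cos A = 0.407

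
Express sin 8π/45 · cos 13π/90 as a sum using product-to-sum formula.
sin 8π/45 cos 13π/90 = (1/2)[sin(8π/45+13π/90) + sin(8π/45-13π/90)]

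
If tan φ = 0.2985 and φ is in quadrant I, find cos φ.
cos φ = 0.9582 (using tan²φ + 1 = sec²φ)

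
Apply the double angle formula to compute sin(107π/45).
sin(107π/45) = 2 sin 107π/90 cos 107π/90 = 0.9272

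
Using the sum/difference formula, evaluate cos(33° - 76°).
cos(33° - 76°) = cos 33° cos 76° + sin 33° sin 76° = 0.7314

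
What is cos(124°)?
cos(124°) = -0.5592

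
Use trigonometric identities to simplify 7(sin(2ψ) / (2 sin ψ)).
7(sin(2ψ) / (2 sin ψ)) = 7(cos ψ) (using Double angle)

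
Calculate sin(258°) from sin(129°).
sin(258°) = 2 sin 129° cos 129° = -0.9781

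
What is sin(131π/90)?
sin(131π/90) = -0.9903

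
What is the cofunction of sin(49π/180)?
sin(49π/180) = cos(π/2 - 49π/180) = cos(41π/180)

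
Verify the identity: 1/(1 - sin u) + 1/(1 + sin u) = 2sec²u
LHS = [(1 + sin u) + (1 - sin u)] / [(1 - sin u)(1 + sin u)] = 2/(1 - sin²u) = 2/cos²u = 2sec²u = RHS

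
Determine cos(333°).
cos(333°) = 0.891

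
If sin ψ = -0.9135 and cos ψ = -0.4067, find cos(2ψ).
cos(2ψ) = cos²ψ - sin²ψ = -0.6691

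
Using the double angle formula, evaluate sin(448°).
sin(448°) = 2 sin 224° cos 224° = 0.9994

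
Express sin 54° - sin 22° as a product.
sin 54° - sin 22° = 2 cos(38°) sin(16°)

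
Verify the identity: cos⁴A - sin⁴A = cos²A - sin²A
LHS = (cos²A - sin²A)(cos²A + sin²A) = (cos²A - sin²A) · 1 = cos²A - sin²A = RHS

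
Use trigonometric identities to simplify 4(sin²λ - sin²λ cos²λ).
4(sin²λ - sin²λ cos²λ) = 4(sin⁴λ) (using Factoring)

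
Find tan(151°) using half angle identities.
tan(151°) = sin 302° / (1 + cos 302°) = -0.5543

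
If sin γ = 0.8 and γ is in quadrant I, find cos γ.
cos γ = 0.6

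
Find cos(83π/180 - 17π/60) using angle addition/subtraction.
cos(83π/180 - 17π/60) = cos 83π/180 cos 17π/60 + sin 83π/180 sin 17π/60 = 0.848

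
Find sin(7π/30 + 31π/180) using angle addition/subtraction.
sin(7π/30 + 31π/180) = sin 7π/30 cos 31π/180 + cos 7π/30 sin 31π/180 = 0.9563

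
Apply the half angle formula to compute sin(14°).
sin(14°) = √((1 - cos 28°)/2) = 0.2419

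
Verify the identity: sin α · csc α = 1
LHS = sin α · (1/sin α) = 1 = RHS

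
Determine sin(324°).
sin(324°) = -0.5878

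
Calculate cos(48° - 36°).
cos(48° - 36°) = cos 48° cos 36° + sin 48° sin 36° = 0.9781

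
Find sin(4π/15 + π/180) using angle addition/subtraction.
sin(4π/15 + π/180) = sin 4π/15 cos π/180 + cos 4π/15 sin π/180 = 0.7547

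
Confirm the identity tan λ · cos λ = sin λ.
LHS = (sin λ/cos λ) · cos λ = sin λ = RHS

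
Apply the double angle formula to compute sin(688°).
sin(688°) = 2 sin 344° cos 344° = -0.5299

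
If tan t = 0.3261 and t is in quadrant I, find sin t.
sin t = 0.31 (using tan²t + 1 = sec²t)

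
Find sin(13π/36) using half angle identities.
sin(13π/36) = √((1 - cos 13π/18)/2) = 0.9063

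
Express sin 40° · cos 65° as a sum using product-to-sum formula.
sin 40° cos 65° = (1/2)[sin(40°+65°) + sin(40°-65°)]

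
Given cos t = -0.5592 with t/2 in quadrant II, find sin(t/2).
sin(t/2) = ±√((1 - cos t)/2); positive since t/2 ∈ QII, so sin(t/2) = 0.8829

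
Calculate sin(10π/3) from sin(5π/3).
sin(10π/3) = 2 sin 5π/3 cos 5π/3 = -√3/2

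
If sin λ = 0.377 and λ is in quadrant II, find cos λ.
cos λ = -0.9262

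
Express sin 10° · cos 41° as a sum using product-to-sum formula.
sin 10° cos 41° = (1/2)[sin(10°+41°) + sin(10°-41°)]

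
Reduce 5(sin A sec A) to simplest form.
5(sin A sec A) = 5(tan A) (using Reciprocal + quotient)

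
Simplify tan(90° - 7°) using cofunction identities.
tan(90° - 7°) = cot(7°)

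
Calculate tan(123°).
tan(123°) = -1.54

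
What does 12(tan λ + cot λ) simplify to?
12(tan λ + cot λ) = 12(sec λ csc λ) (using Quotient identities)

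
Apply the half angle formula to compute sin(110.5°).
sin(110.5°) = √((1 - cos 221°)/2) = 0.9367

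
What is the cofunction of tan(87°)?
tan(87°) = cot(90° - 87°) = cot(3°)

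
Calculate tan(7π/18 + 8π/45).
tan(7π/18 + 8π/45) = (tan 7π/18 + tan 8π/45)/(1 - tan 7π/18 tan 8π/45) = -4.705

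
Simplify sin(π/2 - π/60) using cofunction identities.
sin(π/2 - π/60) = cos(π/60)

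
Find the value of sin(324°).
sin(324°) = -0.5878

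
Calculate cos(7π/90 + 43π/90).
cos(7π/90 + 43π/90) = cos 7π/90 cos 43π/90 - sin 7π/90 sin 43π/90 = -0.1736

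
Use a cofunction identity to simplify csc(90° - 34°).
csc(90° - 34°) = sec(34°)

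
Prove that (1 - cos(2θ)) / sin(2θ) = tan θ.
LHS = 2sin²θ / (2 sin θ cos θ) = sin θ/cos θ = tan θ = RHS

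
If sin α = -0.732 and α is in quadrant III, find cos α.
cos α = -0.6813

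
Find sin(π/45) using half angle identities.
sin(π/45) = √((1 - cos 2π/45)/2) = 0.06976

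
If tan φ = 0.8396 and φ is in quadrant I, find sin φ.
sin φ = 0.643 (using tan²φ + 1 = sec²φ)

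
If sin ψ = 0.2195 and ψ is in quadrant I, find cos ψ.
cos ψ = 0.9756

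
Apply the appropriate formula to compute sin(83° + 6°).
sin(83° + 6°) = sin 83° cos 6° + cos 83° sin 6° = 0.9998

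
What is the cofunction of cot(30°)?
cot(30°) = tan(90° - 30°) = tan(60°)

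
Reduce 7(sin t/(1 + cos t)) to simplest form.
7(sin t/(1 + cos t)) = 7(tan(t/2)) (using Half angle)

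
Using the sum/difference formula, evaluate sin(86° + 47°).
sin(86° + 47°) = sin 86° cos 47° + cos 86° sin 47° = 0.7314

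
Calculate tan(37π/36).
tan(37π/36) = 0.08749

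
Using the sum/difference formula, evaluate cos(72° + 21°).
cos(72° + 21°) = cos 72° cos 21° - sin 72° sin 21° = -0.05234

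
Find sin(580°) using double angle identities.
sin(580°) = 2 sin 290° cos 290° = -0.6428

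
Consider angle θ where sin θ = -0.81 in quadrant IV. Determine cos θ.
cos θ = √(1 - sin²θ) = 0.5864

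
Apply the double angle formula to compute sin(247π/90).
sin(247π/90) = 2 sin 247π/180 cos 247π/180 = 0.7193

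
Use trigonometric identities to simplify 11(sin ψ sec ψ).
11(sin ψ sec ψ) = 11(tan ψ) (using Reciprocal + quotient)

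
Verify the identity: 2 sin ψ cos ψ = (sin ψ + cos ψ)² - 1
RHS = sin²ψ + 2 sin ψ cos ψ + cos²ψ - 1 = (sin²ψ + cos²ψ) + 2 sin ψ cos ψ - 1 = 1 + 2 sin ψ cos ψ - 1 = 2 sin ψ cos ψ = LHS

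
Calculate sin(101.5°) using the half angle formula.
sin(101.5°) = √((1 - cos 203°)/2) = 0.9799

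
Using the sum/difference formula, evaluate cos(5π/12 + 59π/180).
cos(5π/12 + 59π/180) = cos 5π/12 cos 59π/180 - sin 5π/12 sin 59π/180 = -0.6947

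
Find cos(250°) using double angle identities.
cos(250°) = cos²125° - sin²125° = -0.342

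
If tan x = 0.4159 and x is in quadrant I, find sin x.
sin x = 0.384 (using tan²x + 1 = sec²x)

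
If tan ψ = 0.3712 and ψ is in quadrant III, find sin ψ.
sin ψ = -0.348 (using tan²ψ + 1 = sec²ψ)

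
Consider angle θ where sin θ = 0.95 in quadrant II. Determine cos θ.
cos θ = ±√(1 - sin²θ) = -0.3122 (negative in QII)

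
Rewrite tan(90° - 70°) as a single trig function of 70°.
tan(90° - 70°) = cot(70°)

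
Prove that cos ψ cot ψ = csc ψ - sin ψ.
RHS = 1/sin ψ - sin ψ = (1 - sin²ψ)/sin ψ = cos²ψ/sin ψ = cos ψ · (cos ψ/sin ψ) = cos ψ cot ψ = LHS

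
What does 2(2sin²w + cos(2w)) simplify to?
2(2sin²w + cos(2w)) = 2 (using Double angle)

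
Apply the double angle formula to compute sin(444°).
sin(444°) = 2 sin 222° cos 222° = 0.9945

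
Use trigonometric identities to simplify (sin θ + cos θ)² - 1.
(sin θ + cos θ)² - 1 = sin(2θ) (using Pythagorean + double angle)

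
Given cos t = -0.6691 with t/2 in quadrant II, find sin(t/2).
sin(t/2) = ±√((1 - cos t)/2); positive since t/2 ∈ QII, so sin(t/2) = 0.9135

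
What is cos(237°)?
cos(237°) = -0.5446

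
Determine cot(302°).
cot(302°) = -0.6249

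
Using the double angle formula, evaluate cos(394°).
cos(394°) = cos²197° - sin²197° = 0.829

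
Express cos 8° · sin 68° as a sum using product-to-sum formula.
cos 8° sin 68° = (1/2)[sin(8°+68°) - sin(8°-68°)]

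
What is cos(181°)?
cos(181°) = -0.9998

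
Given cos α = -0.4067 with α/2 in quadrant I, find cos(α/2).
cos(α/2) = ±√((1 + cos α)/2); positive since α/2 ∈ QI, so cos(α/2) = 0.5447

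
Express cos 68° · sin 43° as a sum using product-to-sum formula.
cos 68° sin 43° = (1/2)[sin(68°+43°) - sin(68°-43°)]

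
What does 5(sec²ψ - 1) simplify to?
5(sec²ψ - 1) = 5(tan²ψ) (using Pythagorean identity)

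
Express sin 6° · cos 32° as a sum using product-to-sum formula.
sin 6° cos 32° = (1/2)[sin(6°+32°) + sin(6°-32°)]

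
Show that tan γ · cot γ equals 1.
LHS = (sin γ/cos γ) · (cos γ/sin γ) = 1 = RHS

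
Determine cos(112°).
cos(112°) = -0.3746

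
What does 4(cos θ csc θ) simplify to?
4(cos θ csc θ) = 4(cot θ) (using Reciprocal + quotient)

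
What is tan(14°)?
tan(14°) = 0.2493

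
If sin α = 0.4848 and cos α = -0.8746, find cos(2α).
cos(2α) = cos²α - sin²α = 0.5299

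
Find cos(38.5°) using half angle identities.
cos(38.5°) = √((1 + cos 77°)/2) = 0.7826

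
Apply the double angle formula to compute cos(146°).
cos(146°) = 1 - 2sin²73° = -0.829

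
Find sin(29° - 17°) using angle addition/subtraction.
sin(29° - 17°) = sin 29° cos 17° - cos 29° sin 17° = 0.2079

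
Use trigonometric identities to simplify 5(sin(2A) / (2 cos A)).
5(sin(2A) / (2 cos A)) = 5(sin A) (using Double angle)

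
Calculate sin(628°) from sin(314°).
sin(628°) = 2 sin 314° cos 314° = -0.9994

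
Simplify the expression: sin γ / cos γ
sin γ / cos γ = tan γ (using Quotient identity)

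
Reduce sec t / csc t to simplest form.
sec t / csc t = tan t (using Reciprocal identities)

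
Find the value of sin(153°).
sin(153°) = 0.454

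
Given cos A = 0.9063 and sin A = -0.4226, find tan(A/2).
tan(A/2) = sin A / (1 + cos A) = -0.2217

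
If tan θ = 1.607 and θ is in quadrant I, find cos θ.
cos θ = 0.5283 (using tan²θ + 1 = sec²θ)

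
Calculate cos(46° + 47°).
cos(46° + 47°) = cos 46° cos 47° - sin 46° sin 47° = -0.05234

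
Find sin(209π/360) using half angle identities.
sin(209π/360) = √((1 - cos 209π/180)/2) = 0.9681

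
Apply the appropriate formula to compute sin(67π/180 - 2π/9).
sin(67π/180 - 2π/9) = sin 67π/180 cos 2π/9 - cos 67π/180 sin 2π/9 = 0.454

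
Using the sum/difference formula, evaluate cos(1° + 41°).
cos(1° + 41°) = cos 1° cos 41° - sin 1° sin 41° = 0.7431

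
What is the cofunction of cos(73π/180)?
cos(73π/180) = sin(π/2 - 73π/180) = sin(17π/180)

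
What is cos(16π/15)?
cos(16π/15) = -0.9781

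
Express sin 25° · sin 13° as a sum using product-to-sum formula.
sin 25° sin 13° = (1/2)[cos(25°-13°) - cos(25°+13°)]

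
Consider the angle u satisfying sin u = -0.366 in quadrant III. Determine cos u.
cos u = ±√(1 - sin²u) = -0.9306 (negative in QIII)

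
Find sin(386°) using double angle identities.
sin(386°) = 2 sin 193° cos 193° = 0.4384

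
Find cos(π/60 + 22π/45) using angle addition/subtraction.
cos(π/60 + 22π/45) = cos π/60 cos 22π/45 - sin π/60 sin 22π/45 = -0.01745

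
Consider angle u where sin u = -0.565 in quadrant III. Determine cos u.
cos u = ±√(1 - sin²u) = -0.8251 (negative in QIII)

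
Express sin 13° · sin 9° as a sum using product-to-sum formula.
sin 13° sin 9° = (1/2)[cos(13°-9°) - cos(13°+9°)]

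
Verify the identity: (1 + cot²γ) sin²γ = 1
LHS = csc²γ · sin²γ = (1/sin²γ) · sin²γ = 1 = RHS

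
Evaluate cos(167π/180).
cos(167π/180) = -0.9744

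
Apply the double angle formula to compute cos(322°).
cos(322°) = 1 - 2sin²161° = 0.788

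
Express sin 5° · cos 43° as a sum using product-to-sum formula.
sin 5° cos 43° = (1/2)[sin(5°+43°) + sin(5°-43°)]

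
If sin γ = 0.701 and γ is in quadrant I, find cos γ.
cos γ = 0.7132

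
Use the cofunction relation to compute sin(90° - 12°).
sin(90° - 12°) = cos(12°) = 0.9781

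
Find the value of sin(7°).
sin(7°) = 0.1219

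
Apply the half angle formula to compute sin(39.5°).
sin(39.5°) = √((1 - cos 79°)/2) = 0.6361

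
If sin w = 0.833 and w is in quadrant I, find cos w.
cos w = 0.5533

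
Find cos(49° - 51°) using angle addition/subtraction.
cos(49° - 51°) = cos 49° cos 51° + sin 49° sin 51° = 0.9994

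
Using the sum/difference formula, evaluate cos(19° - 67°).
cos(19° - 67°) = cos 19° cos 67° + sin 19° sin 67° = 0.6691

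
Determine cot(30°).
cot(30°) = √3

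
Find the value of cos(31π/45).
cos(31π/45) = -0.5592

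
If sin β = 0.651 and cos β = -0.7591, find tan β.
tan β = sin β / cos β = -0.8576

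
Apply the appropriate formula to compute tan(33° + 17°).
tan(33° + 17°) = (tan 33° + tan 17°)/(1 - tan 33° tan 17°) = 1.192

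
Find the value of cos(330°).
cos(330°) = √3/2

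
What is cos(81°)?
cos(81°) = 0.1564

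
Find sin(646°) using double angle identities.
sin(646°) = 2 sin 323° cos 323° = -0.9613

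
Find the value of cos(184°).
cos(184°) = -0.9976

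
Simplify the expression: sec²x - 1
sec²x - 1 = tan²x (using Pythagorean identity)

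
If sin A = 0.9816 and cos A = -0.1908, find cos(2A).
cos(2A) = cos²A - sin²A = -0.9271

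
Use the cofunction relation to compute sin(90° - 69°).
sin(90° - 69°) = cos(69°) = 0.3584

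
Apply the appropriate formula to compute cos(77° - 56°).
cos(77° - 56°) = cos 77° cos 56° + sin 77° sin 56° = 0.9336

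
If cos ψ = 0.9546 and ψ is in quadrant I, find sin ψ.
sin ψ = 0.2979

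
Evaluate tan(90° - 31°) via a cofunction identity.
tan(90° - 31°) = cot(31°) = 1.664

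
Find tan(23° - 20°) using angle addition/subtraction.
tan(23° - 20°) = (tan 23° - tan 20°)/(1 + tan 23° tan 20°) = 0.05241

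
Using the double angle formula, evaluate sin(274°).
sin(274°) = 2 sin 137° cos 137° = -0.9976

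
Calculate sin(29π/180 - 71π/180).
sin(29π/180 - 71π/180) = sin 29π/180 cos 71π/180 - cos 29π/180 sin 71π/180 = -0.6691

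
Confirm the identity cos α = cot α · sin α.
RHS = (cos α/sin α) · sin α = cos α = LHS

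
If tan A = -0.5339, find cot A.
cot A = 1/tan A = -1.873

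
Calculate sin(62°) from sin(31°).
sin(62°) = 2 sin 31° cos 31° = 0.8829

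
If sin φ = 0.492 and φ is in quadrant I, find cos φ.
cos φ = 0.8706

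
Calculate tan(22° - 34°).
tan(22° - 34°) = (tan 22° - tan 34°)/(1 + tan 22° tan 34°) = -0.2126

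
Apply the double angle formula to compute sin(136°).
sin(136°) = 2 sin 68° cos 68° = 0.6947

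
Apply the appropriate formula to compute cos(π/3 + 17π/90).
cos(π/3 + 17π/90) = cos π/3 cos 17π/90 - sin π/3 sin 17π/90 = -0.06976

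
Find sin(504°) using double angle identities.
sin(504°) = 2 sin 252° cos 252° = 0.5878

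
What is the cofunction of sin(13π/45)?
sin(13π/45) = cos(π/2 - 13π/45) = cos(19π/90)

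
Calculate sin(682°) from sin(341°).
sin(682°) = 2 sin 341° cos 341° = -0.6157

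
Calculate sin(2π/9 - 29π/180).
sin(2π/9 - 29π/180) = sin 2π/9 cos 29π/180 - cos 2π/9 sin 29π/180 = 0.1908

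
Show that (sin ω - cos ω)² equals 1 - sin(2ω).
LHS = sin²ω - 2 sin ω cos ω + cos²ω = (sin²ω + cos²ω) - 2 sin ω cos ω = 1 - sin(2ω) = RHS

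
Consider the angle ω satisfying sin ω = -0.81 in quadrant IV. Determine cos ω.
cos ω = √(1 - sin²ω) = 0.5864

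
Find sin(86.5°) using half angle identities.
sin(86.5°) = √((1 - cos 173°)/2) = 0.9981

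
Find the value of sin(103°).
sin(103°) = 0.9744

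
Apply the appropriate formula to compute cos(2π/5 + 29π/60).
cos(2π/5 + 29π/60) = cos 2π/5 cos 29π/60 - sin 2π/5 sin 29π/60 = -0.9336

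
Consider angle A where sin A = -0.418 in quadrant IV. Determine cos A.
cos A = √(1 - sin²A) = 0.9084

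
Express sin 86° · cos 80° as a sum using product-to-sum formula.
sin 86° cos 80° = (1/2)[sin(86°+80°) + sin(86°-80°)]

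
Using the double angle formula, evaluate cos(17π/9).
cos(17π/9) = cos²17π/18 - sin²17π/18 = 0.9397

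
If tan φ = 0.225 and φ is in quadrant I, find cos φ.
cos φ = 0.9756 (using tan²φ + 1 = sec²φ)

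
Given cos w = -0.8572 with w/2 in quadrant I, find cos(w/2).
cos(w/2) = ±√((1 + cos w)/2); positive since w/2 ∈ QI, so cos(w/2) = 0.2672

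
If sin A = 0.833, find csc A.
csc A = 1/sin A = 1.2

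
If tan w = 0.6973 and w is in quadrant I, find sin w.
sin w = 0.572 (using tan²w + 1 = sec²w)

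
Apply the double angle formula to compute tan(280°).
tan(280°) = 2 tan 140° / (1 - tan²140°) = -5.671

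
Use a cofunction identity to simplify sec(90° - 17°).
sec(90° - 17°) = csc(17°)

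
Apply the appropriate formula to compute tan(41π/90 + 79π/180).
tan(41π/90 + 79π/180) = (tan 41π/90 + tan 79π/180)/(1 - tan 41π/90 tan 79π/180) = -0.3443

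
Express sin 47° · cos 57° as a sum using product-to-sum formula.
sin 47° cos 57° = (1/2)[sin(47°+57°) + sin(47°-57°)]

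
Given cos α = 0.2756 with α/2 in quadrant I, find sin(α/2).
sin(α/2) = ±√((1 - cos α)/2); positive since α/2 ∈ QI, so sin(α/2) = 0.6018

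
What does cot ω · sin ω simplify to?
cot ω · sin ω = cos ω (using Quotient identity)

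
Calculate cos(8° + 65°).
cos(8° + 65°) = cos 8° cos 65° - sin 8° sin 65° = 0.2924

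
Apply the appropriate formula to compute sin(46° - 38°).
sin(46° - 38°) = sin 46° cos 38° - cos 46° sin 38° = 0.1392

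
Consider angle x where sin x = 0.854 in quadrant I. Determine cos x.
cos x = √(1 - sin²x) = 0.5203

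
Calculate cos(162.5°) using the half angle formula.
cos(162.5°) = -√((1 + cos 325°)/2) = -0.9537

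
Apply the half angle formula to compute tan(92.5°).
tan(92.5°) = sin 185° / (1 + cos 185°) = -22.9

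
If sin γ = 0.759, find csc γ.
csc γ = 1/sin γ = 1.318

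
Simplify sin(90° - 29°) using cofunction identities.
sin(90° - 29°) = cos(29°)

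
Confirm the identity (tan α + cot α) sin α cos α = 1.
LHS = (sin α/cos α + cos α/sin α) sin α cos α = ((sin²α + cos²α)/(sin α cos α)) · sin α cos α = sin²α + cos²α = 1 = RHS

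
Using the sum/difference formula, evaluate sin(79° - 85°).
sin(79° - 85°) = sin 79° cos 85° - cos 79° sin 85° = -0.1045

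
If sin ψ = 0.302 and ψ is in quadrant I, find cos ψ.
cos ψ = 0.9533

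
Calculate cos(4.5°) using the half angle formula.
cos(4.5°) = √((1 + cos 9°)/2) = 0.9969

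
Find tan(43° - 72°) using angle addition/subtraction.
tan(43° - 72°) = (tan 43° - tan 72°)/(1 + tan 43° tan 72°) = -0.5543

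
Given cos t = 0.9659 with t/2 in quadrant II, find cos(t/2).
cos(t/2) = ±√((1 + cos t)/2); negative since t/2 ∈ QII, so cos(t/2) = -0.9914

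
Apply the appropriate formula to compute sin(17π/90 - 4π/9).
sin(17π/90 - 4π/9) = sin 17π/90 cos 4π/9 - cos 17π/90 sin 4π/9 = -0.7193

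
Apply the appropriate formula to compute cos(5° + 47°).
cos(5° + 47°) = cos 5° cos 47° - sin 5° sin 47° = 0.6157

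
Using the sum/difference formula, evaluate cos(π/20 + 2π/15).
cos(π/20 + 2π/15) = cos π/20 cos 2π/15 - sin π/20 sin 2π/15 = 0.8387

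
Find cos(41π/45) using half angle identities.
cos(41π/45) = -√((1 + cos 82π/45)/2) = -0.9613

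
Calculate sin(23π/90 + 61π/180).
sin(23π/90 + 61π/180) = sin 23π/90 cos 61π/180 + cos 23π/90 sin 61π/180 = 0.9563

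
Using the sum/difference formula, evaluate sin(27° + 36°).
sin(27° + 36°) = sin 27° cos 36° + cos 27° sin 36° = 0.891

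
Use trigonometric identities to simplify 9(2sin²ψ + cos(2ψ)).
9(2sin²ψ + cos(2ψ)) = 9 (using Double angle)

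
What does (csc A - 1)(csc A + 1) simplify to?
(csc A - 1)(csc A + 1) = cot²A (using Diff. of squares)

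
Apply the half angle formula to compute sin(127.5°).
sin(127.5°) = √((1 - cos 255°)/2) = 0.7934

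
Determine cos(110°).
cos(110°) = -0.342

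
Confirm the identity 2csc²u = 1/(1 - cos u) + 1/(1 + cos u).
RHS = [(1 + cos u) + (1 - cos u)] / [(1 - cos u)(1 + cos u)] = 2/(1 - cos²u) = 2/sin²u = 2csc²u = LHS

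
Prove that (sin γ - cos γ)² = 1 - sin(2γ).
LHS = sin²γ - 2 sin γ cos γ + cos²γ = (sin²γ + cos²γ) - 2 sin γ cos γ = 1 - sin(2γ) = RHS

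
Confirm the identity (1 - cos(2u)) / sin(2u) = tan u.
LHS = 2sin²u / (2 sin u cos u) = sin u/cos u = tan u = RHS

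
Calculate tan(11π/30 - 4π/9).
tan(11π/30 - 4π/9) = (tan 11π/30 - tan 4π/9)/(1 + tan 11π/30 tan 4π/9) = -0.2493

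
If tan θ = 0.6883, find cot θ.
cot θ = 1/tan θ = 1.453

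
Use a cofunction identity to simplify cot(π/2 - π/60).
cot(π/2 - π/60) = tan(π/60)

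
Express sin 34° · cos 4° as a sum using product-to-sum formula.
sin 34° cos 4° = (1/2)[sin(34°+4°) + sin(34°-4°)]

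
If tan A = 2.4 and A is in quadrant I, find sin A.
sin A = 0.9231 (using tan²A + 1 = sec²A)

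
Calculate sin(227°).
sin(227°) = -0.7314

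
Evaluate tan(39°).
tan(39°) = 0.8098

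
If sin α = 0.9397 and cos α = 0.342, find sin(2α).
sin(2α) = 2 sin α cos α = 0.6428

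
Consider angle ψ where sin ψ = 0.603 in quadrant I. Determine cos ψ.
cos ψ = √(1 - sin²ψ) = 0.7977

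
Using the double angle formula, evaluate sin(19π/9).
sin(19π/9) = 2 sin 19π/18 cos 19π/18 = 0.342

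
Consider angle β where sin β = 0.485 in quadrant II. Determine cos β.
cos β = ±√(1 - sin²β) = -0.8745 (negative in QII)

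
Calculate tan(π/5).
tan(π/5) = 0.7265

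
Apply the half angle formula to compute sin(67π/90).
sin(67π/90) = √((1 - cos 67π/45)/2) = 0.7193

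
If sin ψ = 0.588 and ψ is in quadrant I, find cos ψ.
cos ψ = 0.8089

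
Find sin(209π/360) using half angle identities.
sin(209π/360) = √((1 - cos 209π/180)/2) = 0.9681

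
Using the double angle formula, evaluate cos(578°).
cos(578°) = cos²289° - sin²289° = -0.788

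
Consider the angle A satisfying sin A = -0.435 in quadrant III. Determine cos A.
cos A = ±√(1 - sin²A) = -0.9004 (negative in QIII)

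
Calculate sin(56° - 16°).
sin(56° - 16°) = sin 56° cos 16° - cos 56° sin 16° = 0.6428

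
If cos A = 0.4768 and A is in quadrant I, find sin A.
sin A = 0.879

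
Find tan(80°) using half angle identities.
tan(80°) = sin 160° / (1 + cos 160°) = 5.671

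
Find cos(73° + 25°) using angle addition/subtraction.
cos(73° + 25°) = cos 73° cos 25° - sin 73° sin 25° = -0.1392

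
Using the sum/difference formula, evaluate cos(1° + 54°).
cos(1° + 54°) = cos 1° cos 54° - sin 1° sin 54° = 0.5736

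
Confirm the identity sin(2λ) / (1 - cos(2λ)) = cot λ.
LHS = 2 sin λ cos λ / (2sin²λ) = cos λ/sin λ = cot λ = RHS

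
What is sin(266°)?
sin(266°) = -0.9976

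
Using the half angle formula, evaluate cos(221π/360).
cos(221π/360) = -√((1 + cos 221π/180)/2) = -0.3502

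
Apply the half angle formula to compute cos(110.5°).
cos(110.5°) = -√((1 + cos 221°)/2) = -0.3502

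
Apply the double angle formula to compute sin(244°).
sin(244°) = 2 sin 122° cos 122° = -0.8988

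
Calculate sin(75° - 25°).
sin(75° - 25°) = sin 75° cos 25° - cos 75° sin 25° = 0.766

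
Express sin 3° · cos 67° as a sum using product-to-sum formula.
sin 3° cos 67° = (1/2)[sin(3°+67°) + sin(3°-67°)]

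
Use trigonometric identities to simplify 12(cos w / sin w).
12(cos w / sin w) = 12(cot w) (using Quotient identity)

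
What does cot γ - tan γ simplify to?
cot γ - tan γ = 2 cot(2γ) (using Double angle)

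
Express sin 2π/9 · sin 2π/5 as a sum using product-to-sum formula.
sin 2π/9 sin 2π/5 = (1/2)[cos(2π/9-2π/5) - cos(2π/9+2π/5)]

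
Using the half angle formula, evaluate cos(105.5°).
cos(105.5°) = -√((1 + cos 211°)/2) = -0.2672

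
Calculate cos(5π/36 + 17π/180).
cos(5π/36 + 17π/180) = cos 5π/36 cos 17π/180 - sin 5π/36 sin 17π/180 = 0.7431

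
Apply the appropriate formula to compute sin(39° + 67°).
sin(39° + 67°) = sin 39° cos 67° + cos 39° sin 67° = 0.9613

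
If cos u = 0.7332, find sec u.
sec u = 1/cos u = 1.364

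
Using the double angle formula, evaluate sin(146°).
sin(146°) = 2 sin 73° cos 73° = 0.5592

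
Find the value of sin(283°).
sin(283°) = -0.9744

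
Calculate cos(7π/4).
cos(7π/4) = √2/2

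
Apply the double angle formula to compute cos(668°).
cos(668°) = cos²334° - sin²334° = 0.6157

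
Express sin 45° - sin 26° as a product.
sin 45° - sin 26° = 2 cos(35.5°) sin(9.5°)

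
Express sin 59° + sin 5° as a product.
sin 59° + sin 5° = 2 sin(32°) cos(27°)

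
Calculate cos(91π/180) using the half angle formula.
cos(91π/180) = -√((1 + cos 91π/90)/2) = -0.01745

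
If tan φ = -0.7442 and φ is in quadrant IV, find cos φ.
cos φ = 0.8022 (using tan²φ + 1 = sec²φ)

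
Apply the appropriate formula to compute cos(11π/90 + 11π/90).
cos(11π/90 + 11π/90) = cos 11π/90 cos 11π/90 - sin 11π/90 sin 11π/90 = 0.7193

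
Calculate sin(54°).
sin(54°) = 0.809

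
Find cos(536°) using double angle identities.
cos(536°) = 1 - 2sin²268° = -0.9976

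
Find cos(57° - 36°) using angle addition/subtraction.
cos(57° - 36°) = cos 57° cos 36° + sin 57° sin 36° = 0.9336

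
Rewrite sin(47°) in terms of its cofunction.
sin(47°) = cos(90° - 47°) = cos(43°)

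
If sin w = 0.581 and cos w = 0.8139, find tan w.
tan w = sin w / cos w = 0.7138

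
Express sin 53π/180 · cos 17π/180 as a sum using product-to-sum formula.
sin 53π/180 cos 17π/180 = (1/2)[sin(53π/180+17π/180) + sin(53π/180-17π/180)]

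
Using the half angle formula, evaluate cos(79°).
cos(79°) = √((1 + cos 158°)/2) = 0.1908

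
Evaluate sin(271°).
sin(271°) = -0.9998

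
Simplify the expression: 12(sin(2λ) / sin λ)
12(sin(2λ) / sin λ) = 12(2 cos λ) (using Double angle)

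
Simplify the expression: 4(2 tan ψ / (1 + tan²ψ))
4(2 tan ψ / (1 + tan²ψ)) = 4(sin(2ψ)) (using Double angle)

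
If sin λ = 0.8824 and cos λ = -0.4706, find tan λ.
tan λ = sin λ / cos λ = -1.875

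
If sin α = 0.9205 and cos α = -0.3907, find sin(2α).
sin(2α) = 2 sin α cos α = -0.7193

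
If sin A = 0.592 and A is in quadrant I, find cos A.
cos A = 0.8059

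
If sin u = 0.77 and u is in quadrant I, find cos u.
cos u = 0.638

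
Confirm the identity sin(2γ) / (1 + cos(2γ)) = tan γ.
LHS = 2 sin γ cos γ / (2cos²γ) = sin γ/cos γ = tan γ = RHS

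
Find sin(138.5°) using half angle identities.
sin(138.5°) = √((1 - cos 277°)/2) = 0.6626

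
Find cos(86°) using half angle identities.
cos(86°) = √((1 + cos 172°)/2) = 0.06976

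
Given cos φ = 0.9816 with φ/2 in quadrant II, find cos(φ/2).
cos(φ/2) = ±√((1 + cos φ)/2); negative since φ/2 ∈ QII, so cos(φ/2) = -0.9954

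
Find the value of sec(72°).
sec(72°) = 3.236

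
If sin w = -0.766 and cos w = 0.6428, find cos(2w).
cos(2w) = cos²w - sin²w = -0.1736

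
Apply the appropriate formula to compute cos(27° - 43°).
cos(27° - 43°) = cos 27° cos 43° + sin 27° sin 43° = 0.9613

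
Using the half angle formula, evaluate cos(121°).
cos(121°) = -√((1 + cos 242°)/2) = -0.515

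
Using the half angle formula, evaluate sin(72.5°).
sin(72.5°) = √((1 - cos 145°)/2) = 0.9537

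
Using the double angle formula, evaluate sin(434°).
sin(434°) = 2 sin 217° cos 217° = 0.9613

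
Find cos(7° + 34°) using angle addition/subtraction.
cos(7° + 34°) = cos 7° cos 34° - sin 7° sin 34° = 0.7547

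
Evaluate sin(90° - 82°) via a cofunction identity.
sin(90° - 82°) = cos(82°) = 0.1392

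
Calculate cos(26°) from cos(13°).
cos(26°) = cos²13° - sin²13° = 0.8988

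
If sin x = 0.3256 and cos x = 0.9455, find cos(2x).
cos(2x) = cos²x - sin²x = 0.788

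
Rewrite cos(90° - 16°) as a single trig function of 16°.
cos(90° - 16°) = sin(16°)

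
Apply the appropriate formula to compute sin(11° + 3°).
sin(11° + 3°) = sin 11° cos 3° + cos 11° sin 3° = 0.2419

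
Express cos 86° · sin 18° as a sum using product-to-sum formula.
cos 86° sin 18° = (1/2)[sin(86°+18°) - sin(86°-18°)]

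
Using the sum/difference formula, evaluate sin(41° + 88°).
sin(41° + 88°) = sin 41° cos 88° + cos 41° sin 88° = 0.7771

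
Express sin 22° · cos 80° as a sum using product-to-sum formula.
sin 22° cos 80° = (1/2)[sin(22°+80°) + sin(22°-80°)]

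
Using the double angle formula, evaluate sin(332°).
sin(332°) = 2 sin 166° cos 166° = -0.4695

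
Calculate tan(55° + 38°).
tan(55° + 38°) = (tan 55° + tan 38°)/(1 - tan 55° tan 38°) = -19.08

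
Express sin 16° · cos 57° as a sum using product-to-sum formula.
sin 16° cos 57° = (1/2)[sin(16°+57°) + sin(16°-57°)]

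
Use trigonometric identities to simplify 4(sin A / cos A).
4(sin A / cos A) = 4(tan A) (using Quotient identity)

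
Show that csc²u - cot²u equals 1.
LHS = 1/sin²u - cos²u/sin²u = (1 - cos²u)/sin²u = sin²u/sin²u = 1 = RHS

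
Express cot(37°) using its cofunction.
cot(37°) = tan(90° - 37°) = tan(53°)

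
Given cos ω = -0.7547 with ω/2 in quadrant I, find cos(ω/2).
cos(ω/2) = ±√((1 + cos ω)/2); positive since ω/2 ∈ QI, so cos(ω/2) = 0.3502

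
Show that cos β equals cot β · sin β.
RHS = (cos β/sin β) · sin β = cos β = LHS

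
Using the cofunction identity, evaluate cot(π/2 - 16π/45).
cot(π/2 - 16π/45) = tan(16π/45) = 2.05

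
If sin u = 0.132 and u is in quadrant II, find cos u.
cos u = -0.9912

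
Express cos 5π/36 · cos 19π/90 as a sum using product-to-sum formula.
cos 5π/36 cos 19π/90 = (1/2)[cos(5π/36-19π/90) + cos(5π/36+19π/90)]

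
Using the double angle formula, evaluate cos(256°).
cos(256°) = cos²128° - sin²128° = -0.2419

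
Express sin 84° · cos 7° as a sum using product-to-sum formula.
sin 84° cos 7° = (1/2)[sin(84°+7°) + sin(84°-7°)]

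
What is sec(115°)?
sec(115°) = -2.366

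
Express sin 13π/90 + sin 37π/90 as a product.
sin 13π/90 + sin 37π/90 = 2 sin(5π/18) cos(-2π/15)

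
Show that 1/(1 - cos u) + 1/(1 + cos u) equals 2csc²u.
LHS = [(1 + cos u) + (1 - cos u)] / [(1 - cos u)(1 + cos u)] = 2/(1 - cos²u) = 2/sin²u = 2csc²u = RHS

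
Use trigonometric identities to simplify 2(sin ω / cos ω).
2(sin ω / cos ω) = 2(tan ω) (using Quotient identity)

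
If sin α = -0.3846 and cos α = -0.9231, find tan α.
tan α = sin α / cos α = 0.4166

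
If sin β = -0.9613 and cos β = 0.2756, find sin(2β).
sin(2β) = 2 sin β cos β = -0.5299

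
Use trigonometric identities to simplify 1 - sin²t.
1 - sin²t = cos²t (using Pythagorean identity)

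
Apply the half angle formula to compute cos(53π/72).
cos(53π/72) = -√((1 + cos 53π/36)/2) = -0.6756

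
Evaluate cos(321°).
cos(321°) = 0.7771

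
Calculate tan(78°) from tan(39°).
tan(78°) = 2 tan 39° / (1 - tan²39°) = 4.705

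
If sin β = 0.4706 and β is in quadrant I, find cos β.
cos β = 0.8823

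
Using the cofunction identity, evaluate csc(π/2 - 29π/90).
csc(π/2 - 29π/90) = sec(29π/90) = 1.887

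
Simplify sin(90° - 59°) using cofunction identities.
sin(90° - 59°) = cos(59°)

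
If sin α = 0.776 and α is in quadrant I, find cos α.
cos α = 0.6307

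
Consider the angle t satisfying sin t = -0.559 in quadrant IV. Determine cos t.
cos t = √(1 - sin²t) = 0.8292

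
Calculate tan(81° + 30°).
tan(81° + 30°) = (tan 81° + tan 30°)/(1 - tan 81° tan 30°) = -2.605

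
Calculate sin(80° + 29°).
sin(80° + 29°) = sin 80° cos 29° + cos 80° sin 29° = 0.9455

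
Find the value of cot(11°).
cot(11°) = 5.145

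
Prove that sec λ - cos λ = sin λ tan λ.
LHS = 1/cos λ - cos λ = (1 - cos²λ)/cos λ = sin²λ/cos λ = sin λ · (sin λ/cos λ) = sin λ tan λ = RHS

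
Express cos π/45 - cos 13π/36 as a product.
cos π/45 - cos 13π/36 = -2 sin(23π/120) sin(-61π/360)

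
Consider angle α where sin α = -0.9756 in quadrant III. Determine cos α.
cos α = ±√(1 - sin²α) = -0.2196 (negative in QIII)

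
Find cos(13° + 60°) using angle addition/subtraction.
cos(13° + 60°) = cos 13° cos 60° - sin 13° sin 60° = 0.2924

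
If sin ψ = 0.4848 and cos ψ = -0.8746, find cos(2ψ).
cos(2ψ) = cos²ψ - sin²ψ = 0.5299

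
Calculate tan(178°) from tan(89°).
tan(178°) = 2 tan 89° / (1 - tan²89°) = -0.03492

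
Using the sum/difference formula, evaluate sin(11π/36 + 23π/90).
sin(11π/36 + 23π/90) = sin 11π/36 cos 23π/90 + cos 11π/36 sin 23π/90 = 0.9816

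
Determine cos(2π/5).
cos(2π/5) = 0.309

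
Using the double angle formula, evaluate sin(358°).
sin(358°) = 2 sin 179° cos 179° = -0.0349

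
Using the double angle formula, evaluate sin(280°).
sin(280°) = 2 sin 140° cos 140° = -0.9848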